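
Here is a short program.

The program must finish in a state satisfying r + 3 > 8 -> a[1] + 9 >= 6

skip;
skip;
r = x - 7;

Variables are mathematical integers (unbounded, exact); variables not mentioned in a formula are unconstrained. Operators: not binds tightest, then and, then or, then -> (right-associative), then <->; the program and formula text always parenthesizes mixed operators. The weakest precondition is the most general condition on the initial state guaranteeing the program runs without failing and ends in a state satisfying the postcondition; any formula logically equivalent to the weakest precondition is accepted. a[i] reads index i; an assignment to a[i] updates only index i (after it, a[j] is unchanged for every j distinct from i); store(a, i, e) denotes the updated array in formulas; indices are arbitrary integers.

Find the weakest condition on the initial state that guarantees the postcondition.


Working backward. After the program, the postcondition r + 3 > 8 -> a[1] + 9 >= 6 must hold; in canonical form it is r > 5 -> a[1] >= -3.
Before r := x - 7: x > 12 -> a[1] >= -3
Before skip: x > 12 -> a[1] >= -3
Before skip: x > 12 -> a[1] >= -3
Answer: WP = x > 12 -> a[1] >= -3


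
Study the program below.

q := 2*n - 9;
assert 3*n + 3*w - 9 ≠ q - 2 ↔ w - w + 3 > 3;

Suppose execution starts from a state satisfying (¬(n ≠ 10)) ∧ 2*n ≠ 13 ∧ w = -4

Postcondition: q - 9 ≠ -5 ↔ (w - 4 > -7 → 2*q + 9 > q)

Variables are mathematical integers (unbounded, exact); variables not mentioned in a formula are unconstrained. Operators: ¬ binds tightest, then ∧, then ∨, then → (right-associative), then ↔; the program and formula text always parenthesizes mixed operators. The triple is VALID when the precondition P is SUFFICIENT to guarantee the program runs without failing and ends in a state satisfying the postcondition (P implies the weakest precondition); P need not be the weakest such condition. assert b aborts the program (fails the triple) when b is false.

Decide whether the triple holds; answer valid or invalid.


Working backward. After the program, the postcondition q - 9 ≠ -5 ↔ (w - 4 > -7 → 2*q + 9 > q) must hold; in canonical form it is q ≠ 4 ↔ (w > -3 → q > -9).
Before assert 3*n + 3*w - 9 ≠ q - 2 ↔ w - w + 3 > 3: (¬(3*n + 3*w ≠ q + 7)) ∧ (q ≠ 4 ↔ (w > -3 → q > -9))
Before q := 2*n - 9: (¬(n + 3*w ≠ -2)) ∧ (2*n ≠ 13 ↔ (w > -3 → 2*n > 0))
The weakest precondition is (¬(n + 3*w ≠ -2)) ∧ (2*n ≠ 13 ↔ (w > -3 → 2*n > 0)).
Check whether (¬(n ≠ 10)) ∧ 2*n ≠ 13 ∧ w = -4 implies it.
Every state satisfying the precondition satisfies the weakest precondition: the implication holds.
Answer: valid


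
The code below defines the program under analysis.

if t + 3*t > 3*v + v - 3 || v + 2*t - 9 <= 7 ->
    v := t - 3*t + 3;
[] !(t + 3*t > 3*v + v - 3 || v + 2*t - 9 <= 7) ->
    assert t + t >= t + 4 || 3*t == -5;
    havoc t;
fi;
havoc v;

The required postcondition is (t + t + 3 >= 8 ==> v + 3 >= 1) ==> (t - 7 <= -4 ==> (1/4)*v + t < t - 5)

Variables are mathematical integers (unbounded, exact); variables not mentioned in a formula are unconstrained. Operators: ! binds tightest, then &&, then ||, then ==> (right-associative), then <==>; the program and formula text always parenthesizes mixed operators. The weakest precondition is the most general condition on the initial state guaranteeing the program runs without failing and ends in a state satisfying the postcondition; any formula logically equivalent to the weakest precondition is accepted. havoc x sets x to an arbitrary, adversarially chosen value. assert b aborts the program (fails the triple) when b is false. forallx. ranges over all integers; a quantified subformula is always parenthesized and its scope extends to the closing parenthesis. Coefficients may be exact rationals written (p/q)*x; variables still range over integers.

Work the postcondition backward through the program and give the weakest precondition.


Working backward. After the program, the postcondition (t + t + 3 >= 8 ==> v + 3 >= 1) ==> (t - 7 <= -4 ==> (1/4)*v + t < t - 5) must hold; in canonical form it is (2*t >= 5 ==> v >= -2) ==> (t <= 3 ==> (1/4)*v < -5).
Before havoc v: forall v_1. ((2*t >= 5 ==> v_1 >= -2) ==> (t <= 3 ==> (1/4)*v_1 < -5))
Then branch requires forall v_1. ((2*t >= 5 ==> v_1 >= -2) ==> (t <= 3 ==> (1/4)*v_1 < -5)); else branch requires (t >= 4 || 3*t == -5) && (forall t_1. (forall v_1. ((2*t_1 >= 5 ==> v_1 >= -2) ==> (t_1 <= 3 ==> (1/4)*v_1 < -5)))).
Before the if: ((4*t > 4*v - 3 || 2*t + v <= 16) ==> (forall v_1. ((2*t >= 5 ==> v_1 >= -2) ==> (t <= 3 ==> (1/4)*v_1 < -5)))) && ((!(4*t > 4*v - 3 || 2*t + v <= 16)) ==> ((t >= 4 || 3*t == -5) && (forall t_1. (forall v_1. ((2*t_1 >= 5 ==> v_1 >= -2) ==> (t_1 <= 3 ==> (1/4)*v_1 < -5))))))
Answer: WP = ((4*t > 4*v - 3 || 2*t + v <= 16) ==> (forall v_1. ((2*t >= 5 ==> v_1 >= -2) ==> (t <= 3 ==> (1/4)*v_1 < -5)))) && ((!(4*t > 4*v - 3 || 2*t + v <= 16)) ==> ((t >= 4 || 3*t == -5) && (forall t_1. (forall v_1. ((2*t_1 >= 5 ==> v_1 >= -2) ==> (t_1 <= 3 ==> (1/4)*v_1 < -5))))))


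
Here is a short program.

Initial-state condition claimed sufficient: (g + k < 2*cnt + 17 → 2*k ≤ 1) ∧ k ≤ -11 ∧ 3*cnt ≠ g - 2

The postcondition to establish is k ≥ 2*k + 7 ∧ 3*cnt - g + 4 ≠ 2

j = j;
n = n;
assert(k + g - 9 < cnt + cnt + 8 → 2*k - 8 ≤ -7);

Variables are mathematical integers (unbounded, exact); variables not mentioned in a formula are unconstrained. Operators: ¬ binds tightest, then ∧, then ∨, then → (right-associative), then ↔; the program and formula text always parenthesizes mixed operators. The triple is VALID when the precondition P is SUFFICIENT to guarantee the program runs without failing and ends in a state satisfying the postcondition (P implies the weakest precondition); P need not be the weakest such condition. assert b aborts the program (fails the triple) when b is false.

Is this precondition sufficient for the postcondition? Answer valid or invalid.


Working backward. After the program, the postcondition k ≥ 2*k + 7 ∧ 3*cnt - g + 4 ≠ 2 must hold; in canonical form it is k ≤ -7 ∧ 3*cnt ≠ g - 2.
Before assert k + g - 9 < cnt + cnt + 8 → 2*k - 8 ≤ -7: (g + k < 2*cnt + 17 → 2*k ≤ 1) ∧ k ≤ -7 ∧ 3*cnt ≠ g - 2
Before n := n: (g + k < 2*cnt + 17 → 2*k ≤ 1) ∧ k ≤ -7 ∧ 3*cnt ≠ g - 2
Before j := j: (g + k < 2*cnt + 17 → 2*k ≤ 1) ∧ k ≤ -7 ∧ 3*cnt ≠ g - 2
The weakest precondition is (g + k < 2*cnt + 17 → 2*k ≤ 1) ∧ k ≤ -7 ∧ 3*cnt ≠ g - 2.
Check whether (g + k < 2*cnt + 17 → 2*k ≤ 1) ∧ k ≤ -11 ∧ 3*cnt ≠ g - 2 implies it.
Every state satisfying the precondition satisfies the weakest precondition: the implication holds.
Answer: valid


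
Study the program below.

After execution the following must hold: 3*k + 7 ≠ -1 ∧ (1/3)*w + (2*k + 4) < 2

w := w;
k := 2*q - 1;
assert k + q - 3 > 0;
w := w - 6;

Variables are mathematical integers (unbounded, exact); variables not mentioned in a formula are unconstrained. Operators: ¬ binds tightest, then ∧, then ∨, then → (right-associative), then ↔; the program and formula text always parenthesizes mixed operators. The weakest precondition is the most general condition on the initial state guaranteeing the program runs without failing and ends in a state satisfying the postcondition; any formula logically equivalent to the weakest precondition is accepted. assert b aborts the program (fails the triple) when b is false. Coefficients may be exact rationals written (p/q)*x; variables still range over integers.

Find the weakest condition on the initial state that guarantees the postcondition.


Working backward. After the program, the postcondition 3*k + 7 ≠ -1 ∧ (1/3)*w + (2*k + 4) < 2 must hold; in canonical form it is 3*k ≠ -8 ∧ 2*k + (1/3)*w < -2.
Before w := w - 6: 3*k ≠ -8 ∧ 2*k + (1/3)*w < 0
Before assert k + q - 3 > 0: k + q > 3 ∧ 3*k ≠ -8 ∧ 2*k + (1/3)*w < 0
Before k := 2*q - 1: 3*q > 4 ∧ 6*q ≠ -5 ∧ 4*q + (1/3)*w < 2
Before w := w: 3*q > 4 ∧ 6*q ≠ -5 ∧ 4*q + (1/3)*w < 2
Answer: WP = 3*q > 4 ∧ 6*q ≠ -5 ∧ 4*q + (1/3)*w < 2


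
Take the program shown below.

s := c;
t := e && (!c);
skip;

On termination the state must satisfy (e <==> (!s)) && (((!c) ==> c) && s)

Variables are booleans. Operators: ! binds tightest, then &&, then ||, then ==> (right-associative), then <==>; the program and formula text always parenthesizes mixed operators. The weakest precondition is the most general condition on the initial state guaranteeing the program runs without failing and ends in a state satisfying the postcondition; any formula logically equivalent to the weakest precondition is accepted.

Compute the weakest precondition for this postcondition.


Working backward. After the program, the postcondition (e <==> (!s)) && (((!c) ==> c) && s) must hold; in canonical form it is (e <==> (!s)) && ((!c) ==> c) && s.
Before skip: (e <==> (!s)) && ((!c) ==> c) && s
Before t := e && (!c): (e <==> (!s)) && ((!c) ==> c) && s
Before s := c: (e <==> (!c)) && ((!c) ==> c) && c
Answer: WP = (e <==> (!c)) && ((!c) ==> c) && c


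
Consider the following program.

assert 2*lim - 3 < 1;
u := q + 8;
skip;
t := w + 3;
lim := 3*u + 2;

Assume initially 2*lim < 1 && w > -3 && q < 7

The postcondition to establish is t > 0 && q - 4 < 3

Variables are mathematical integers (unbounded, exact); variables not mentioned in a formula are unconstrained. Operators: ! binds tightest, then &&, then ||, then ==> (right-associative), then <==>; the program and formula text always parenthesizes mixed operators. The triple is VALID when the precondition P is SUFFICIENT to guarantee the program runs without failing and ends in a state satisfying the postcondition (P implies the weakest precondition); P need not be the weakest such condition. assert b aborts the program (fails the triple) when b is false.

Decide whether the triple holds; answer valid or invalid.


Working backward. After the program, the postcondition t > 0 && q - 4 < 3 must hold; in canonical form it is t > 0 && q < 7.
Before lim := 3*u + 2: t > 0 && q < 7
Before t := w + 3: w > -3 && q < 7
Before skip: w > -3 && q < 7
Before u := q + 8: w > -3 && q < 7
Before assert 2*lim - 3 < 1: 2*lim < 4 && w > -3 && q < 7
The weakest precondition is 2*lim < 4 && w > -3 && q < 7.
Check whether 2*lim < 1 && w > -3 && q < 7 implies it.
Every state satisfying the precondition satisfies the weakest precondition: the implication holds.
Answer: valid


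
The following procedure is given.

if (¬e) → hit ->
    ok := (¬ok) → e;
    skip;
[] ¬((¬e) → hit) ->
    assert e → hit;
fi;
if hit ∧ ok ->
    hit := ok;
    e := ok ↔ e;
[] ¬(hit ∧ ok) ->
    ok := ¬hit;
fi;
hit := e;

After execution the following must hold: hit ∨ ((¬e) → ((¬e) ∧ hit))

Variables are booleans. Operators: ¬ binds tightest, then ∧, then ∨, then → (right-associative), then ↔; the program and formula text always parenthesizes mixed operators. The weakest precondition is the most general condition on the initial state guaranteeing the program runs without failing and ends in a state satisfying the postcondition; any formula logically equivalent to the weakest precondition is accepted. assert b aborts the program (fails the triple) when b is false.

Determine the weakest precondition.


Working backward. After the program, hit ∨ ((¬e) → ((¬e) ∧ hit)) must hold.
Before hit := e: e
Then branch requires ok ↔ e; else branch requires e.
Before the if: ((hit ∧ ok) → (ok ↔ e)) ∧ ((¬(hit ∧ ok)) → e)
Then branch requires ((hit ∧ ((¬ok) → e)) → (((¬ok) → e) ↔ e)) ∧ ((¬(hit ∧ ((¬ok) → e))) → e); else branch requires (e → hit) ∧ ((hit ∧ ok) → (ok ↔ e)) ∧ ((¬(hit ∧ ok)) → e).
Before the if: (((¬e) → hit) → (((hit ∧ ((¬ok) → e)) → (((¬ok) → e) ↔ e)) ∧ ((¬(hit ∧ ((¬ok) → e))) → e))) ∧ ((¬((¬e) → hit)) → ((e → hit) ∧ ((hit ∧ ok) → (ok ↔ e)) ∧ ((¬(hit ∧ ok)) → e)))
Answer: WP = (((¬e) → hit) → (((hit ∧ ((¬ok) → e)) → (((¬ok) → e) ↔ e)) ∧ ((¬(hit ∧ ((¬ok) → e))) → e))) ∧ ((¬((¬e) → hit)) → ((e → hit) ∧ ((hit ∧ ok) → (ok ↔ e)) ∧ ((¬(hit ∧ ok)) → e)))


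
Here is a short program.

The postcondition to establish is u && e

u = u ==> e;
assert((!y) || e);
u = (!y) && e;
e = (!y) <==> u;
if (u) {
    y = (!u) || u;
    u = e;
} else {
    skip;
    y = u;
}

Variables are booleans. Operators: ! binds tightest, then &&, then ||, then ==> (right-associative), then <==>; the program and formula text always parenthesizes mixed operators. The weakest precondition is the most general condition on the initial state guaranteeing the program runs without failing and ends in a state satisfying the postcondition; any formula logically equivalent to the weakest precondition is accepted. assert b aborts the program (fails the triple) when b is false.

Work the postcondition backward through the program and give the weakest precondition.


Working backward. After the program, u && e must hold.
Then branch requires e; else branch requires u && e.
Before the if: (u ==> e) && ((!u) ==> (u && e))
Before e := (!y) <==> u: (u ==> ((!y) <==> u)) && ((!u) ==> (u && ((!y) <==> u)))
Before u := (!y) && e: (((!y) && e) ==> ((!y) <==> ((!y) && e))) && ((!((!y) && e)) ==> ((!y) && e && ((!y) <==> ((!y) && e))))
Before assert (!y) || e: ((!y) || e) && (((!y) && e) ==> ((!y) <==> ((!y) && e))) && ((!((!y) && e)) ==> ((!y) && e && ((!y) <==> ((!y) && e))))
Before u := u ==> e: ((!y) || e) && (((!y) && e) ==> ((!y) <==> ((!y) && e))) && ((!((!y) && e)) ==> ((!y) && e && ((!y) <==> ((!y) && e))))
Answer: WP = ((!y) || e) && (((!y) && e) ==> ((!y) <==> ((!y) && e))) && ((!((!y) && e)) ==> ((!y) && e && ((!y) <==> ((!y) && e))))


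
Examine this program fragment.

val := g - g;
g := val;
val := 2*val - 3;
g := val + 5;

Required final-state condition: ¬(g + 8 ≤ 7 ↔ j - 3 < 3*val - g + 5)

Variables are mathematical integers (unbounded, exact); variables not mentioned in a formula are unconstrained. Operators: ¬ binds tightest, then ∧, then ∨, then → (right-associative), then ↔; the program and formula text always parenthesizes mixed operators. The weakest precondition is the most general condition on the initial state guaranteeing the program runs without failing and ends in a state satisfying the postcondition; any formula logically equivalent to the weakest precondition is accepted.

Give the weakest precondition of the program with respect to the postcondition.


Working backward. After the program, the postcondition ¬(g + 8 ≤ 7 ↔ j - 3 < 3*val - g + 5) must hold; in canonical form it is ¬(g ≤ -1 ↔ g + j < 3*val + 8).
Before g := val + 5: ¬(val ≤ -6 ↔ j < 2*val + 3)
Before val := 2*val - 3: ¬(2*val ≤ -3 ↔ j < 4*val - 3)
Before g := val: ¬(2*val ≤ -3 ↔ j < 4*val - 3)
Before val := g - g: j < -3
Answer: WP = j < -3


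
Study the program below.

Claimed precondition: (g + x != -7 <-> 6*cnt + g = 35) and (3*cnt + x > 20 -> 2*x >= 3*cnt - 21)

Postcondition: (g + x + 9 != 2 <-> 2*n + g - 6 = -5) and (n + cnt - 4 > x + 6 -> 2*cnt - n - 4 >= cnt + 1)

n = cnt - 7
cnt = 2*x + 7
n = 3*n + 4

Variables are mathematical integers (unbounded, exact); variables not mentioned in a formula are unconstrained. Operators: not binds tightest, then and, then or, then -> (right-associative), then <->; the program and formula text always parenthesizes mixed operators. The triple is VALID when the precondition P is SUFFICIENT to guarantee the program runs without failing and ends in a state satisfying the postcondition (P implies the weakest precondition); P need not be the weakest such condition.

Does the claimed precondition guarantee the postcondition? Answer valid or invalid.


Working backward. After the program, the postcondition (g + x + 9 != 2 <-> 2*n + g - 6 = -5) and (n + cnt - 4 > x + 6 -> 2*cnt - n - 4 >= cnt + 1) must hold; in canonical form it is (g + x != -7 <-> g + 2*n = 1) and (cnt + n > x + 10 -> cnt >= n + 5).
Before n := 3*n + 4: (g + x != -7 <-> g + 6*n = -7) and (cnt + 3*n > x + 6 -> cnt >= 3*n + 9)
Before cnt := 2*x + 7: (g + x != -7 <-> g + 6*n = -7) and (3*n + x > -1 -> 2*x >= 3*n + 2)
Before n := cnt - 7: (g + x != -7 <-> 6*cnt + g = 35) and (3*cnt + x > 20 -> 2*x >= 3*cnt - 19)
The weakest precondition is (g + x != -7 <-> 6*cnt + g = 35) and (3*cnt + x > 20 -> 2*x >= 3*cnt - 19).
Check whether (g + x != -7 <-> 6*cnt + g = 35) and (3*cnt + x > 20 -> 2*x >= 3*cnt - 21) implies it.
Countermodel: at the initial state cnt = 9, g = -19, x = 3, the precondition holds but the weakest precondition fails.
Answer: invalid


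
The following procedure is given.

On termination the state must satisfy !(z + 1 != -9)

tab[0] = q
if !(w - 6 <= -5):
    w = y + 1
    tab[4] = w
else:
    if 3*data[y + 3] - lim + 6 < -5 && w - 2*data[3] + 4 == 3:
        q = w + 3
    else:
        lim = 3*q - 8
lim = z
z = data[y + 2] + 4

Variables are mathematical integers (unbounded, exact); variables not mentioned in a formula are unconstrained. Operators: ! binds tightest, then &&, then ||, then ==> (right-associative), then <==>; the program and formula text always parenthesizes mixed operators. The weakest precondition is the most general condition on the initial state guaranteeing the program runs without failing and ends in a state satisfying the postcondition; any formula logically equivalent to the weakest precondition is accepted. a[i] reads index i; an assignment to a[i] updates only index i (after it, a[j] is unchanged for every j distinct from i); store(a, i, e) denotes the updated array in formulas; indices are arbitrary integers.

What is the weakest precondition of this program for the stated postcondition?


Working backward. After the program, the postcondition !(z + 1 != -9) must hold; in canonical form it is !(z != -10).
Before z := data[y + 2] + 4: !(data[y + 2] != -14)
Before lim := z: !(data[y + 2] != -14)
Then branch requires !(data[y + 2] != -14); else branch requires ((3*data[y + 3] < lim - 11 && w == 2*data[3] - 1) ==> (!(data[y + 2] != -14))) && ((!(3*data[y + 3] < lim - 11 && w == 2*data[3] - 1)) ==> (!(data[y + 2] != -14))).
Before the if: ((!(w <= 1)) ==> (!(data[y + 2] != -14))) && (w <= 1 ==> (((3*data[y + 3] < lim - 11 && w == 2*data[3] - 1) ==> (!(data[y + 2] != -14))) && ((!(3*data[y + 3] < lim - 11 && w == 2*data[3] - 1)) ==> (!(data[y + 2] != -14)))))
Before tab[0] := q: ((!(w <= 1)) ==> (!(data[y + 2] != -14))) && (w <= 1 ==> (((3*data[y + 3] < lim - 11 && w == 2*data[3] - 1) ==> (!(data[y + 2] != -14))) && ((!(3*data[y + 3] < lim - 11 && w == 2*data[3] - 1)) ==> (!(data[y + 2] != -14)))))
Answer: WP = ((!(w <= 1)) ==> (!(data[y + 2] != -14))) && (w <= 1 ==> (((3*data[y + 3] < lim - 11 && w == 2*data[3] - 1) ==> (!(data[y + 2] != -14))) && ((!(3*data[y + 3] < lim - 11 && w == 2*data[3] - 1)) ==> (!(data[y + 2] != -14)))))


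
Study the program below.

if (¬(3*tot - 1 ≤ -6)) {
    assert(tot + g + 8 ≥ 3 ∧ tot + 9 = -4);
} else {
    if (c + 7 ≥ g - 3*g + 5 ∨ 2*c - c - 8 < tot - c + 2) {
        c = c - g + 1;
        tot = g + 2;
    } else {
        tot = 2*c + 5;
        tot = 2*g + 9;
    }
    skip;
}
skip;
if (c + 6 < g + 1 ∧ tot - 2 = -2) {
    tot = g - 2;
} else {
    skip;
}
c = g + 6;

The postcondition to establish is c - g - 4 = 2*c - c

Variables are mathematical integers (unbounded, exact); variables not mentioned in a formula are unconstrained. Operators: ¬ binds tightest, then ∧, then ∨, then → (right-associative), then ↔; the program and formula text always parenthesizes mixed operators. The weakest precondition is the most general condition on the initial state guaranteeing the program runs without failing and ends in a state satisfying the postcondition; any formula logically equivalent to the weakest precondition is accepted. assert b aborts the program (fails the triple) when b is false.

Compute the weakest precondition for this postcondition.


Working backward. After the program, the postcondition c - g - 4 = 2*c - c must hold; in canonical form it is g = -4.
Before c := g + 6: g = -4
Then branch requires g = -4; else branch requires g = -4.
Before the if: ((c < g - 5 ∧ tot = 0) → g = -4) ∧ ((¬(c < g - 5 ∧ tot = 0)) → g = -4)
Before skip: ((c < g - 5 ∧ tot = 0) → g = -4) ∧ ((¬(c < g - 5 ∧ tot = 0)) → g = -4)
Then branch requires g + tot ≥ -5 ∧ tot = -13 ∧ ((c < g - 5 ∧ tot = 0) → g = -4) ∧ ((¬(c < g - 5 ∧ tot = 0)) → g = -4); else branch requires ((c + 2*g ≥ -2 ∨ 2*c < tot + 10) → (((c < 2*g - 6 ∧ g = -2) → g = -4) ∧ ((¬(c < 2*g - 6 ∧ g = -2)) → g = -4))) ∧ ((¬(c + 2*g ≥ -2 ∨ 2*c < tot + 10)) → (((c < g - 5 ∧ 2*g = -9) → g = -4) ∧ ((¬(c < g - 5 ∧ 2*g = -9)) → g = -4))).
Before the if: ((¬(3*tot ≤ -5)) → (g + tot ≥ -5 ∧ tot = -13 ∧ ((c < g - 5 ∧ tot = 0) → g = -4) ∧ ((¬(c < g - 5 ∧ tot = 0)) → g = -4))) ∧ (3*tot ≤ -5 → (((c + 2*g ≥ -2 ∨ 2*c < tot + 10) → (((c < 2*g - 6 ∧ g = -2) → g = -4) ∧ ((¬(c < 2*g - 6 ∧ g = -2)) → g = -4))) ∧ ((¬(c + 2*g ≥ -2 ∨ 2*c < tot + 10)) → (((c < g - 5 ∧ 2*g = -9) → g = -4) ∧ ((¬(c < g - 5 ∧ 2*g = -9)) → g = -4)))))
Answer: WP = ((¬(3*tot ≤ -5)) → (g + tot ≥ -5 ∧ tot = -13 ∧ ((c < g - 5 ∧ tot = 0) → g = -4) ∧ ((¬(c < g - 5 ∧ tot = 0)) → g = -4))) ∧ (3*tot ≤ -5 → (((c + 2*g ≥ -2 ∨ 2*c < tot + 10) → (((c < 2*g - 6 ∧ g = -2) → g = -4) ∧ ((¬(c < 2*g - 6 ∧ g = -2)) → g = -4))) ∧ ((¬(c + 2*g ≥ -2 ∨ 2*c < tot + 10)) → (((c < g - 5 ∧ 2*g = -9) → g = -4) ∧ ((¬(c < g - 5 ∧ 2*g = -9)) → g = -4)))))


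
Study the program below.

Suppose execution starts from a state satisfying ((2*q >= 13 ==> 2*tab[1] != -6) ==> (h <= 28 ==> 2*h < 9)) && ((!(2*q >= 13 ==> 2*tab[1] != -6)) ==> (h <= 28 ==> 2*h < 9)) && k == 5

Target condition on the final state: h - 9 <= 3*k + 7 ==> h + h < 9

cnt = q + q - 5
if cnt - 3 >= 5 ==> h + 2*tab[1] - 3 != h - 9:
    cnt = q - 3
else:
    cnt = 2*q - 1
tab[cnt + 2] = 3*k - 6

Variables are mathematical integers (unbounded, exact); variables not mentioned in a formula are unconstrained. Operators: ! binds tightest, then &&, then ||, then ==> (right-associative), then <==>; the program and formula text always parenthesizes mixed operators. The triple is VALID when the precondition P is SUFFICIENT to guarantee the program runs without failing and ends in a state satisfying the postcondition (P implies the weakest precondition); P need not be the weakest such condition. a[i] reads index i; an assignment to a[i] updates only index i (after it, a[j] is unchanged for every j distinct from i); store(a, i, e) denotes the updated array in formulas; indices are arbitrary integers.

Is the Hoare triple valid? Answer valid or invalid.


Working backward. After the program, the postcondition h - 9 <= 3*k + 7 ==> h + h < 9 must hold; in canonical form it is h <= 3*k + 16 ==> 2*h < 9.
Before tab[cnt + 2] := 3*k - 6: h <= 3*k + 16 ==> 2*h < 9
Then branch requires h <= 3*k + 16 ==> 2*h < 9; else branch requires h <= 3*k + 16 ==> 2*h < 9.
Before the if: ((cnt >= 8 ==> 2*tab[1] != -6) ==> (h <= 3*k + 16 ==> 2*h < 9)) && ((!(cnt >= 8 ==> 2*tab[1] != -6)) ==> (h <= 3*k + 16 ==> 2*h < 9))
Before cnt := q + q - 5: ((2*q >= 13 ==> 2*tab[1] != -6) ==> (h <= 3*k + 16 ==> 2*h < 9)) && ((!(2*q >= 13 ==> 2*tab[1] != -6)) ==> (h <= 3*k + 16 ==> 2*h < 9))
The weakest precondition is ((2*q >= 13 ==> 2*tab[1] != -6) ==> (h <= 3*k + 16 ==> 2*h < 9)) && ((!(2*q >= 13 ==> 2*tab[1] != -6)) ==> (h <= 3*k + 16 ==> 2*h < 9)).
Check whether ((2*q >= 13 ==> 2*tab[1] != -6) ==> (h <= 28 ==> 2*h < 9)) && ((!(2*q >= 13 ==> 2*tab[1] != -6)) ==> (h <= 28 ==> 2*h < 9)) && k == 5 implies it.
Countermodel: at the initial state h = 29, k = 5, q = 7, tab = {[1] = -2, elsewhere -2}, the precondition holds but the weakest precondition fails.
Answer: invalid


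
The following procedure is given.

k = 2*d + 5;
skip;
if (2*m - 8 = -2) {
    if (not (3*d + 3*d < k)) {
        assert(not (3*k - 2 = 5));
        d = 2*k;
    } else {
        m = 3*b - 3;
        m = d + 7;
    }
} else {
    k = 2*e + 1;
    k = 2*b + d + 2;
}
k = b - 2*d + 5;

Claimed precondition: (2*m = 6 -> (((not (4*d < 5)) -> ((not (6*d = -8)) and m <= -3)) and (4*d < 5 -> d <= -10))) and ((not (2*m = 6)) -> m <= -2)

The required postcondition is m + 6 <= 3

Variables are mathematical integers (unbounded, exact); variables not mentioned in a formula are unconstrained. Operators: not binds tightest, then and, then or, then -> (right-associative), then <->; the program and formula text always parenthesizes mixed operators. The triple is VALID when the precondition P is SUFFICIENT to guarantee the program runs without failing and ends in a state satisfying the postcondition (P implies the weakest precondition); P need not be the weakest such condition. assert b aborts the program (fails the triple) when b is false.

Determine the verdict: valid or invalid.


Working backward. After the program, the postcondition m + 6 <= 3 must hold; in canonical form it is m <= -3.
Before k := b - 2*d + 5: m <= -3
Then branch requires ((not (6*d < k)) -> ((not (3*k = 7)) and m <= -3)) and (6*d < k -> d <= -10); else branch requires m <= -3.
Before the if: (2*m = 6 -> (((not (6*d < k)) -> ((not (3*k = 7)) and m <= -3)) and (6*d < k -> d <= -10))) and ((not (2*m = 6)) -> m <= -3)
Before skip: (2*m = 6 -> (((not (6*d < k)) -> ((not (3*k = 7)) and m <= -3)) and (6*d < k -> d <= -10))) and ((not (2*m = 6)) -> m <= -3)
Before k := 2*d + 5: (2*m = 6 -> (((not (4*d < 5)) -> ((not (6*d = -8)) and m <= -3)) and (4*d < 5 -> d <= -10))) and ((not (2*m = 6)) -> m <= -3)
The weakest precondition is (2*m = 6 -> (((not (4*d < 5)) -> ((not (6*d = -8)) and m <= -3)) and (4*d < 5 -> d <= -10))) and ((not (2*m = 6)) -> m <= -3).
Check whether (2*m = 6 -> (((not (4*d < 5)) -> ((not (6*d = -8)) and m <= -3)) and (4*d < 5 -> d <= -10))) and ((not (2*m = 6)) -> m <= -2) implies it.
Countermodel: at the initial state d = 0, m = -2, the precondition holds but the weakest precondition fails.
Answer: invalid


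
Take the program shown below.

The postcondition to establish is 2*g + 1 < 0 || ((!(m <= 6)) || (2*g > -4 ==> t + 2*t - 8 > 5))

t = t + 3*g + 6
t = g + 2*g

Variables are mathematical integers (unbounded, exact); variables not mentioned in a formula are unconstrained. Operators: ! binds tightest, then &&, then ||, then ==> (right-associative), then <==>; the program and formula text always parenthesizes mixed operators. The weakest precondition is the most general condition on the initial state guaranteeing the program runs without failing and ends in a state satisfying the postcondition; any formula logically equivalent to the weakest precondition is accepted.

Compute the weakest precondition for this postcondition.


Working backward. After the program, the postcondition 2*g + 1 < 0 || ((!(m <= 6)) || (2*g > -4 ==> t + 2*t - 8 > 5)) must hold; in canonical form it is 2*g < -1 || (!(m <= 6)) || (2*g > -4 ==> 3*t > 13).
Before t := g + 2*g: 2*g < -1 || (!(m <= 6)) || (2*g > -4 ==> 9*g > 13)
Before t := t + 3*g + 6: 2*g < -1 || (!(m <= 6)) || (2*g > -4 ==> 9*g > 13)
Answer: WP = 2*g < -1 || (!(m <= 6)) || (2*g > -4 ==> 9*g > 13)


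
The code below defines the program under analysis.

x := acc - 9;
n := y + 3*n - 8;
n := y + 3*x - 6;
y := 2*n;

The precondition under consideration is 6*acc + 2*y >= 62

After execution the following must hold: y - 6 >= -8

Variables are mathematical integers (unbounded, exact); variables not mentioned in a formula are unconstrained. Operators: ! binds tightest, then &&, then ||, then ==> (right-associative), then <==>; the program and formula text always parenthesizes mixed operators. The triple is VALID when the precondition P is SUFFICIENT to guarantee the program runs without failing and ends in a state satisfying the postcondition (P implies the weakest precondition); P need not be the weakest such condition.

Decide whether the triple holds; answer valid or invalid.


Working backward. After the program, the postcondition y - 6 >= -8 must hold; in canonical form it is y >= -2.
Before y := 2*n: 2*n >= -2
Before n := y + 3*x - 6: 6*x + 2*y >= 10
Before n := y + 3*n - 8: 6*x + 2*y >= 10
Before x := acc - 9: 6*acc + 2*y >= 64
The weakest precondition is 6*acc + 2*y >= 64.
Check whether 6*acc + 2*y >= 62 implies it.
Countermodel: at the initial state acc = 10, y = 1, the precondition holds but the weakest precondition fails.
Answer: invalid


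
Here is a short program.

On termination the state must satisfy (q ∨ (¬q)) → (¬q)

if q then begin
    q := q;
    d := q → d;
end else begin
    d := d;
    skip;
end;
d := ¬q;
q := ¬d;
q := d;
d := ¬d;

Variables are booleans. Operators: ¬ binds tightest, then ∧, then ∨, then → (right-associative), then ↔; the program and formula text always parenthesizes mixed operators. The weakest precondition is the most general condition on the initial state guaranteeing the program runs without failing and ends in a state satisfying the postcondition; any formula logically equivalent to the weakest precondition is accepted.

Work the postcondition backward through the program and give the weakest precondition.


Working backward. After the program, the postcondition (q ∨ (¬q)) → (¬q) must hold; in canonical form it is ¬q.
Before d := ¬d: ¬q
Before q := d: ¬d
Before q := ¬d: ¬d
Before d := ¬q: q
Then branch requires q; else branch requires q.
Before the if: (¬q) → q
Answer: WP = (¬q) → q


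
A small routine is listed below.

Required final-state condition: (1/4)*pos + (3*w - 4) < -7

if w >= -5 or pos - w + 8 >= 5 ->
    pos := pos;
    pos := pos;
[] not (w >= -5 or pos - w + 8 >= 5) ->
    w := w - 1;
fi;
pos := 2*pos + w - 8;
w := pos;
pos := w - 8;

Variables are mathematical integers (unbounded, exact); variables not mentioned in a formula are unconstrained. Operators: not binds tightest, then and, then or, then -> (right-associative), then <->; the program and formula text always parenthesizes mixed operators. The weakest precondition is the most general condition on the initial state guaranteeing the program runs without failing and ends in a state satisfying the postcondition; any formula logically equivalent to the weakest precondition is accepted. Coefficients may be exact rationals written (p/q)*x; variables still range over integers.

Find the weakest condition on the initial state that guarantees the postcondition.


Working backward. After the program, the postcondition (1/4)*pos + (3*w - 4) < -7 must hold; in canonical form it is (1/4)*pos + 3*w < -3.
Before pos := w - 8: (13/4)*w < -1
Before w := pos: (13/4)*pos < -1
Before pos := 2*pos + w - 8: (13/2)*pos + (13/4)*w < 25
Then branch requires (13/2)*pos + (13/4)*w < 25; else branch requires (13/2)*pos + (13/4)*w < 113/4.
Before the if: ((w >= -5 or pos >= w - 3) -> (13/2)*pos + (13/4)*w < 25) and ((not (w >= -5 or pos >= w - 3)) -> (13/2)*pos + (13/4)*w < 113/4)
Answer: WP = ((w >= -5 or pos >= w - 3) -> (13/2)*pos + (13/4)*w < 25) and ((not (w >= -5 or pos >= w - 3)) -> (13/2)*pos + (13/4)*w < 113/4)


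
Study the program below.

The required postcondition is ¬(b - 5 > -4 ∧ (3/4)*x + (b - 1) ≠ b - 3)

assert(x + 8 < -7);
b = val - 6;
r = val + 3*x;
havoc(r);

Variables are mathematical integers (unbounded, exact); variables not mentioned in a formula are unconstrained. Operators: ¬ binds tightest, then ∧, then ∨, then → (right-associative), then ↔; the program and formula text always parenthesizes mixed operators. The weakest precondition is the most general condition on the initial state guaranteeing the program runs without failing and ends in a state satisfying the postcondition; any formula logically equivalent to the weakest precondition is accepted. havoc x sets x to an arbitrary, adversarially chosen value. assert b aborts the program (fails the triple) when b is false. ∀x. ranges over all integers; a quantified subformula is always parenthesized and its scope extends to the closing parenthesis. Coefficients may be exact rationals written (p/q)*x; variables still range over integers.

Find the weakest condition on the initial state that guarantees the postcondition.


Working backward. After the program, the postcondition ¬(b - 5 > -4 ∧ (3/4)*x + (b - 1) ≠ b - 3) must hold; in canonical form it is ¬(b > 1 ∧ (3/4)*x ≠ -2).
Before havoc r: ¬(b > 1 ∧ (3/4)*x ≠ -2)
Before r := val + 3*x: ¬(b > 1 ∧ (3/4)*x ≠ -2)
Before b := val - 6: ¬(val > 7 ∧ (3/4)*x ≠ -2)
Before assert x + 8 < -7: x < -15 ∧ (¬(val > 7 ∧ (3/4)*x ≠ -2))
Answer: WP = x < -15 ∧ (¬(val > 7 ∧ (3/4)*x ≠ -2))


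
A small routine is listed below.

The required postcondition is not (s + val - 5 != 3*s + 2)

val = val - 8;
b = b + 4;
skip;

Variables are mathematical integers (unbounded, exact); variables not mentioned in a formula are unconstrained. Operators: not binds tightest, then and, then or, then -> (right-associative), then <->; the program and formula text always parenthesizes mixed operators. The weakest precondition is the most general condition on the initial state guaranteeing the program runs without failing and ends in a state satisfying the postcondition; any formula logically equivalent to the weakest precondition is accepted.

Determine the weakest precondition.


Working backward. After the program, the postcondition not (s + val - 5 != 3*s + 2) must hold; in canonical form it is not (val != 2*s + 7).
Before skip: not (val != 2*s + 7)
Before b := b + 4: not (val != 2*s + 7)
Before val := val - 8: not (val != 2*s + 15)
Answer: WP = not (val != 2*s + 15)


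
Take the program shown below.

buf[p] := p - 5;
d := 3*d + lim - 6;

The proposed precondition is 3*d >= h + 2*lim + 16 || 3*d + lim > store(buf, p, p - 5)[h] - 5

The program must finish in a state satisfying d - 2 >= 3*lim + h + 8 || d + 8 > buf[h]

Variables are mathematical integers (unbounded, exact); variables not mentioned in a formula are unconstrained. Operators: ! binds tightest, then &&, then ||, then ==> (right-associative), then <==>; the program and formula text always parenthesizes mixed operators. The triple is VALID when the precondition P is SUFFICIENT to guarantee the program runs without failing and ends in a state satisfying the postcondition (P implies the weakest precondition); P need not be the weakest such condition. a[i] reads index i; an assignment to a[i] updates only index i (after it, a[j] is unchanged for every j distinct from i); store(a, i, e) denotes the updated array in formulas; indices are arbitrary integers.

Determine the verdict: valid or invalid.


Working backward. After the program, the postcondition d - 2 >= 3*lim + h + 8 || d + 8 > buf[h] must hold; in canonical form it is d >= h + 3*lim + 10 || d > buf[h] - 8.
Before d := 3*d + lim - 6: 3*d >= h + 2*lim + 16 || 3*d + lim > buf[h] - 2
Before buf[p] := p - 5: 3*d >= h + 2*lim + 16 || 3*d + lim > store(buf, p, p - 5)[h] - 2
The weakest precondition is 3*d >= h + 2*lim + 16 || 3*d + lim > store(buf, p, p - 5)[h] - 2.
Check whether 3*d >= h + 2*lim + 16 || 3*d + lim > store(buf, p, p - 5)[h] - 5 implies it.
Countermodel: at the initial state buf = {[0] = 2, [1] = 3, elsewhere 3}, d = 0, h = 0, lim = 0, p = 1, the precondition holds but the weakest precondition fails.
Answer: invalid


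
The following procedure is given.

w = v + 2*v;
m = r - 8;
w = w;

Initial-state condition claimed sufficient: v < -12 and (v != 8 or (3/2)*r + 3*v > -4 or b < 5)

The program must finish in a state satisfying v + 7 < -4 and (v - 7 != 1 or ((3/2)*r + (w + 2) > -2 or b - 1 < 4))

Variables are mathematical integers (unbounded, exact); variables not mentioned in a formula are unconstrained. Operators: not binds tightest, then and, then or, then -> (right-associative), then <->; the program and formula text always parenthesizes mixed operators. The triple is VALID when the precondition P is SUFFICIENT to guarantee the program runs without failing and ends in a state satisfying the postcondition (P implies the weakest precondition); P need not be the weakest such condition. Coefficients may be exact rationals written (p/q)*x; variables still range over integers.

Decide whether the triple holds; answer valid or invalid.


Working backward. After the program, the postcondition v + 7 < -4 and (v - 7 != 1 or ((3/2)*r + (w + 2) > -2 or b - 1 < 4)) must hold; in canonical form it is v < -11 and (v != 8 or (3/2)*r + w > -4 or b < 5).
Before w := w: v < -11 and (v != 8 or (3/2)*r + w > -4 or b < 5)
Before m := r - 8: v < -11 and (v != 8 or (3/2)*r + w > -4 or b < 5)
Before w := v + 2*v: v < -11 and (v != 8 or (3/2)*r + 3*v > -4 or b < 5)
The weakest precondition is v < -11 and (v != 8 or (3/2)*r + 3*v > -4 or b < 5).
Check whether v < -12 and (v != 8 or (3/2)*r + 3*v > -4 or b < 5) implies it.
Every state satisfying the precondition satisfies the weakest precondition: the implication holds.
Answer: valid


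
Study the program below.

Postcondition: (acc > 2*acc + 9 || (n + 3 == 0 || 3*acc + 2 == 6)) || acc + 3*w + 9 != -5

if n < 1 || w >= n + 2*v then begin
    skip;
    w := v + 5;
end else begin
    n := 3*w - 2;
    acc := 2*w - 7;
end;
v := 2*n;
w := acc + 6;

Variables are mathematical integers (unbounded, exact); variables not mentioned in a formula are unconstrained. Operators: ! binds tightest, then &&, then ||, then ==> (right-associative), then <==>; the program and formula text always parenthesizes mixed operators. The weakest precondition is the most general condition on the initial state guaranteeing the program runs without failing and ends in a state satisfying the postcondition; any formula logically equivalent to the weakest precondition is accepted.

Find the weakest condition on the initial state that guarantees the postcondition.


Working backward. After the program, the postcondition (acc > 2*acc + 9 || (n + 3 == 0 || 3*acc + 2 == 6)) || acc + 3*w + 9 != -5 must hold; in canonical form it is acc < -9 || n == -3 || 3*acc == 4 || acc + 3*w != -14.
Before w := acc + 6: acc < -9 || n == -3 || 3*acc == 4 || 4*acc != -32
Before v := 2*n: acc < -9 || n == -3 || 3*acc == 4 || 4*acc != -32
Then branch requires acc < -9 || n == -3 || 3*acc == 4 || 4*acc != -32; else branch requires 2*w < -2 || 3*w == -1 || 6*w == 25 || 8*w != -4.
Before the if: ((n < 1 || w >= n + 2*v) ==> (acc < -9 || n == -3 || 3*acc == 4 || 4*acc != -32)) && ((!(n < 1 || w >= n + 2*v)) ==> (2*w < -2 || 3*w == -1 || 6*w == 25 || 8*w != -4))
Answer: WP = ((n < 1 || w >= n + 2*v) ==> (acc < -9 || n == -3 || 3*acc == 4 || 4*acc != -32)) && ((!(n < 1 || w >= n + 2*v)) ==> (2*w < -2 || 3*w == -1 || 6*w == 25 || 8*w != -4))


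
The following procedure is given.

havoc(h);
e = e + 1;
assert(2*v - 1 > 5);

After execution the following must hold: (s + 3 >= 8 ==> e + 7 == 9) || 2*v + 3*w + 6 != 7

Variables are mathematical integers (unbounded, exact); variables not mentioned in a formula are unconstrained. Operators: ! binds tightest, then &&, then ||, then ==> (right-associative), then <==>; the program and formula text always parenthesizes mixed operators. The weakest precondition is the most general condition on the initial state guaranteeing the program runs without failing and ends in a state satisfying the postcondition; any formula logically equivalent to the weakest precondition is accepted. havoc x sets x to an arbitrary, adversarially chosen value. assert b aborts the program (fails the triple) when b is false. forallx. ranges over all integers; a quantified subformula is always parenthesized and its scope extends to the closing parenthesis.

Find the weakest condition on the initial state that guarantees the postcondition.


Working backward. After the program, the postcondition (s + 3 >= 8 ==> e + 7 == 9) || 2*v + 3*w + 6 != 7 must hold; in canonical form it is (s >= 5 ==> e == 2) || 2*v + 3*w != 1.
Before assert 2*v - 1 > 5: 2*v > 6 && ((s >= 5 ==> e == 2) || 2*v + 3*w != 1)
Before e := e + 1: 2*v > 6 && ((s >= 5 ==> e == 1) || 2*v + 3*w != 1)
Before havoc h: 2*v > 6 && ((s >= 5 ==> e == 1) || 2*v + 3*w != 1)
Answer: WP = 2*v > 6 && ((s >= 5 ==> e == 1) || 2*v + 3*w != 1)


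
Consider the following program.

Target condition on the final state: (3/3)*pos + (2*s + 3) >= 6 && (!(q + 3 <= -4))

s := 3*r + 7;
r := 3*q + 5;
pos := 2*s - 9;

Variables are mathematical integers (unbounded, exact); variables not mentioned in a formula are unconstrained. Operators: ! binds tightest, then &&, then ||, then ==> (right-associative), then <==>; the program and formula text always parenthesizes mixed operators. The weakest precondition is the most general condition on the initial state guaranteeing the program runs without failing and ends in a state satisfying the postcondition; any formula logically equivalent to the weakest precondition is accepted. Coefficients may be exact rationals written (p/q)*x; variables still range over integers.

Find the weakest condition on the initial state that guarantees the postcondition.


Working backward. After the program, the postcondition (3/3)*pos + (2*s + 3) >= 6 && (!(q + 3 <= -4)) must hold; in canonical form it is pos + 2*s >= 3 && (!(q <= -7)).
Before pos := 2*s - 9: 4*s >= 12 && (!(q <= -7))
Before r := 3*q + 5: 4*s >= 12 && (!(q <= -7))
Before s := 3*r + 7: 12*r >= -16 && (!(q <= -7))
Answer: WP = 12*r >= -16 && (!(q <= -7))
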